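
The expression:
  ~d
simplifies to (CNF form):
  ~d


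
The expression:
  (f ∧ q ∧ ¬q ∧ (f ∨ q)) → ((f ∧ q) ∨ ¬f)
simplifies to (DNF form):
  True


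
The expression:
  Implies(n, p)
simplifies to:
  p | ~n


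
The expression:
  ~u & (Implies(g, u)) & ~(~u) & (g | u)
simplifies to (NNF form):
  False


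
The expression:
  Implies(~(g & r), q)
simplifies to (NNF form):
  q | (g & r)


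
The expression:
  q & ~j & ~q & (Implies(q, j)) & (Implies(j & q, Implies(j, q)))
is never true.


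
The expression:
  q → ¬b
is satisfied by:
  {q: False, b: False}
  {b: True, q: False}
  {q: True, b: False}


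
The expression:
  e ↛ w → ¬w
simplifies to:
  True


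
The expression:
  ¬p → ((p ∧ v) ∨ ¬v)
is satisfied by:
  {p: True, v: False}
  {v: False, p: False}
  {v: True, p: True}


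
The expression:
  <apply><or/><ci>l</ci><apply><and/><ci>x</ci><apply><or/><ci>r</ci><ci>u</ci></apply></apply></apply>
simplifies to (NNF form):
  <apply><or/><ci>l</ci><apply><and/><ci>r</ci><ci>x</ci></apply><apply><and/><ci>u</ci><ci>x</ci></apply></apply>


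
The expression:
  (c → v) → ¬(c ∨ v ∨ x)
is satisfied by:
  {c: True, v: False, x: False}
  {c: False, v: False, x: False}
  {x: True, c: True, v: False}


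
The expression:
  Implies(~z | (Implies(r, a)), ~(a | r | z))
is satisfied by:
  {a: False, z: False, r: False}
  {r: True, z: True, a: False}


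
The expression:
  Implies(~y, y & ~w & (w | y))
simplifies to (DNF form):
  y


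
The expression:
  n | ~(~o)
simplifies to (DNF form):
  n | o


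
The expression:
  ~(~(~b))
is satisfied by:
  {b: False}


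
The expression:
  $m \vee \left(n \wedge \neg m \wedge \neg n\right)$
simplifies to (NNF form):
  $m$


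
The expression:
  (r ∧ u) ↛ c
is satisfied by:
  {u: True, r: True, c: False}


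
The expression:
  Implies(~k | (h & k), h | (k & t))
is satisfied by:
  {k: True, h: True}
  {k: True, h: False}
  {h: True, k: False}


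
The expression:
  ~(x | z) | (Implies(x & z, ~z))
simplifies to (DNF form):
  ~x | ~z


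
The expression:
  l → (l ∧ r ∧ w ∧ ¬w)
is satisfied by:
  {l: False}


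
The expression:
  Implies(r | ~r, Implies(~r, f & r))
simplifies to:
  r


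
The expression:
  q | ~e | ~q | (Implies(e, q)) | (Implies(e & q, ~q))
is always true.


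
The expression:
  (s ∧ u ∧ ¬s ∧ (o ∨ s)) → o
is always true.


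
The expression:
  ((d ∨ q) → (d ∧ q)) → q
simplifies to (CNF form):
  d ∨ q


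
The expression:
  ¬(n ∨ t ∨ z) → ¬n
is always true.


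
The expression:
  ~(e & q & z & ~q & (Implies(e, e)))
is always true.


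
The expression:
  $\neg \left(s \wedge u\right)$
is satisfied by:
  {s: False, u: False}
  {u: True, s: False}
  {s: True, u: False}


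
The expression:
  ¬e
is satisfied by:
  {e: False}


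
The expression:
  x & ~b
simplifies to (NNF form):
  x & ~b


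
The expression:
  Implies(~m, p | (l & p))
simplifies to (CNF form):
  m | p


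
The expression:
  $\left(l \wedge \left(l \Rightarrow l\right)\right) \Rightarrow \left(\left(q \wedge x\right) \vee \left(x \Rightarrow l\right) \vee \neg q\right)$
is always true.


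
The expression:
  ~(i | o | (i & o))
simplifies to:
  ~i & ~o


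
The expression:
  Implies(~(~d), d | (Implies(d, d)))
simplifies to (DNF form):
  True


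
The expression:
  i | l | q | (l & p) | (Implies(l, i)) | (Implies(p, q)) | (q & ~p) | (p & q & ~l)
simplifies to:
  True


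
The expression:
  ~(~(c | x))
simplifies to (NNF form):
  c | x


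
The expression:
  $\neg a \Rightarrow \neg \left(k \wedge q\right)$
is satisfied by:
  {a: True, k: False, q: False}
  {k: False, q: False, a: False}
  {a: True, q: True, k: False}
  {q: True, k: False, a: False}
  {a: True, k: True, q: False}
  {k: True, a: False, q: False}
  {a: True, q: True, k: True}


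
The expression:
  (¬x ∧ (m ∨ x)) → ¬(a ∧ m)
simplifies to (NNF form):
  x ∨ ¬a ∨ ¬m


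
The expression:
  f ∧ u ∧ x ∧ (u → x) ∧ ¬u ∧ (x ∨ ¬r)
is never true.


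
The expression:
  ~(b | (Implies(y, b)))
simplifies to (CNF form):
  y & ~b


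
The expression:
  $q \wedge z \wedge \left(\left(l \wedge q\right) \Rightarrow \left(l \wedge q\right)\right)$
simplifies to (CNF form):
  $q \wedge z$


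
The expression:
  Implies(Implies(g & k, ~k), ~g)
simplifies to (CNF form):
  k | ~g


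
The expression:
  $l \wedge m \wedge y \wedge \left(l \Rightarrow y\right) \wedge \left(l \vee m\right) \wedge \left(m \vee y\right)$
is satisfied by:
  {m: True, y: True, l: True}


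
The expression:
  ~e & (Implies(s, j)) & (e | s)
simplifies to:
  j & s & ~e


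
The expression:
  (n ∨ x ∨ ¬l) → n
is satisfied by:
  {n: True, l: True, x: False}
  {n: True, l: False, x: False}
  {n: True, x: True, l: True}
  {n: True, x: True, l: False}
  {l: True, x: False, n: False}


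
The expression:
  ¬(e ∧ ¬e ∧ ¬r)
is always true.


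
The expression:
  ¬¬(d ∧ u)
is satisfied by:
  {u: True, d: True}


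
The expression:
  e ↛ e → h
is always true.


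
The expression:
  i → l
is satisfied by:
  {l: True, i: False}
  {i: False, l: False}
  {i: True, l: True}


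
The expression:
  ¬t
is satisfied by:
  {t: False}


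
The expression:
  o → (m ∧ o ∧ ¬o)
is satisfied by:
  {o: False}


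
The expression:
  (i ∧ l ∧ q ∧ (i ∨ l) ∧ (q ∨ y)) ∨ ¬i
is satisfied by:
  {q: True, l: True, i: False}
  {q: True, l: False, i: False}
  {l: True, q: False, i: False}
  {q: False, l: False, i: False}
  {i: True, q: True, l: True}


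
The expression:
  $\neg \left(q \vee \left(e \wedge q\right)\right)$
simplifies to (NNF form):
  $\neg q$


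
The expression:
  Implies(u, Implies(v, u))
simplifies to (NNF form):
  True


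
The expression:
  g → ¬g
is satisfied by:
  {g: False}


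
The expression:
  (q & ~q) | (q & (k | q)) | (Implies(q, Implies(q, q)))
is always true.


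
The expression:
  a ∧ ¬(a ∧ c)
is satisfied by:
  {a: True, c: False}


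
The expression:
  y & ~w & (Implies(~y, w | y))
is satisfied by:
  {y: True, w: False}


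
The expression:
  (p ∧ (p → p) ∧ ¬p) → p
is always true.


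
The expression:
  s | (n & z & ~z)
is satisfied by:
  {s: True}


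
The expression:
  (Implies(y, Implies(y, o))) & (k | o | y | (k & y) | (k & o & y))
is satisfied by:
  {k: True, o: True, y: False}
  {o: True, y: False, k: False}
  {k: True, o: True, y: True}
  {o: True, y: True, k: False}
  {k: True, y: False, o: False}


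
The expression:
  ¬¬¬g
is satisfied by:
  {g: False}


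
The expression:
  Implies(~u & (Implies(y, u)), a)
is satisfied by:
  {a: True, y: True, u: True}
  {a: True, y: True, u: False}
  {a: True, u: True, y: False}
  {a: True, u: False, y: False}
  {y: True, u: True, a: False}
  {y: True, u: False, a: False}
  {u: True, y: False, a: False}


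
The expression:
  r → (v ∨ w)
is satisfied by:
  {v: True, w: True, r: False}
  {v: True, w: False, r: False}
  {w: True, v: False, r: False}
  {v: False, w: False, r: False}
  {r: True, v: True, w: True}
  {r: True, v: True, w: False}
  {r: True, w: True, v: False}


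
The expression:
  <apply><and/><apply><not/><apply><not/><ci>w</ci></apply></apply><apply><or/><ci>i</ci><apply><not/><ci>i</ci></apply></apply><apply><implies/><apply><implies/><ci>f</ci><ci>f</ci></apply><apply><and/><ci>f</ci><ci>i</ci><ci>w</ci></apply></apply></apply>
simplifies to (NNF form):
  <apply><and/><ci>f</ci><ci>i</ci><ci>w</ci></apply>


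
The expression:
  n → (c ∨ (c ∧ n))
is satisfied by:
  {c: True, n: False}
  {n: False, c: False}
  {n: True, c: True}


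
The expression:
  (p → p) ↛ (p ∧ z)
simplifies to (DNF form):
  ¬p ∨ ¬z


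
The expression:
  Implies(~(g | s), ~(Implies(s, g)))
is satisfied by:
  {g: True, s: True}
  {g: True, s: False}
  {s: True, g: False}


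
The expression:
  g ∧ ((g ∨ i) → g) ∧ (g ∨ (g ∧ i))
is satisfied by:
  {g: True}


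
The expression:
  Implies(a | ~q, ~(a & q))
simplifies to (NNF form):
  ~a | ~q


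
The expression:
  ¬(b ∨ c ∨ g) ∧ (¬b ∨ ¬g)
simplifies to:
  ¬b ∧ ¬c ∧ ¬g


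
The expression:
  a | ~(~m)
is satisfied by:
  {a: True, m: True}
  {a: True, m: False}
  {m: True, a: False}


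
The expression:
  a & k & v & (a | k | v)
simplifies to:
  a & k & v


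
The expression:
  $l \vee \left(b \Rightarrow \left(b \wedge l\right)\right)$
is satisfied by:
  {l: True, b: False}
  {b: False, l: False}
  {b: True, l: True}


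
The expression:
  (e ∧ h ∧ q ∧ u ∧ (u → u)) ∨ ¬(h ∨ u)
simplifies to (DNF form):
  (u ∧ ¬u) ∨ (¬h ∧ ¬u) ∨ (e ∧ u ∧ ¬u) ∨ (e ∧ ¬h ∧ ¬u) ∨ (h ∧ u ∧ ¬u) ∨ (h ∧ ¬h ∧ ¬u) ∨ (q ∧ u ∧ ¬u) ∨ (q ∧ ¬h ∧ ¬u) ∨ (e ∧ h ∧ q ∧ u) ∨ (e ∧ h ∧ q ∧ ¬h) ∨ (e ∧ h ∧ u ∧ ¬u) ∨ (e ∧ h ∧ ¬h ∧ ¬u) ∨ (e ∧ q ∧ u ∧ ¬u) ∨ (e ∧ q ∧ ¬h ∧ ¬u) ∨ (h ∧ q ∧ u ∧ ¬u) ∨ (h ∧ q ∧ ¬h ∧ ¬u)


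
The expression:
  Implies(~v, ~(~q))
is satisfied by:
  {q: True, v: True}
  {q: True, v: False}
  {v: True, q: False}


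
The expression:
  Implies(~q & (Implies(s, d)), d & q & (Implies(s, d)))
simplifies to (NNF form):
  q | (s & ~d)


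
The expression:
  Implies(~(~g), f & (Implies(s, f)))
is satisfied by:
  {f: True, g: False}
  {g: False, f: False}
  {g: True, f: True}


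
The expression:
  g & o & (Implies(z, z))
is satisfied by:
  {g: True, o: True}


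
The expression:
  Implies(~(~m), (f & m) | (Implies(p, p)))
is always true.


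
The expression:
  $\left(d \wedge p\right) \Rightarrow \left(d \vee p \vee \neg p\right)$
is always true.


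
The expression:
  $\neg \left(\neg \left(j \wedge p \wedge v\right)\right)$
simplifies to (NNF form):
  $j \wedge p \wedge v$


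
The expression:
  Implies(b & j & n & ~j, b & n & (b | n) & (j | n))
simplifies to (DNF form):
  True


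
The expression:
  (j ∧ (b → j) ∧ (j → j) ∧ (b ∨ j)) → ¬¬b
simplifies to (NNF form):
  b ∨ ¬j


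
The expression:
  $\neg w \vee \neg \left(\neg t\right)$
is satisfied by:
  {t: True, w: False}
  {w: False, t: False}
  {w: True, t: True}


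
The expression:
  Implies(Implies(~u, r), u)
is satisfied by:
  {u: True, r: False}
  {r: False, u: False}
  {r: True, u: True}


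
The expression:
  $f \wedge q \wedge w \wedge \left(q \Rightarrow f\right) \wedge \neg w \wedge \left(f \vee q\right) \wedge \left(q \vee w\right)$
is never true.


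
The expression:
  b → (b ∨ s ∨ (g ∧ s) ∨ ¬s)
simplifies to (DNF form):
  True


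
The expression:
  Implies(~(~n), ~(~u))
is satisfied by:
  {u: True, n: False}
  {n: False, u: False}
  {n: True, u: True}


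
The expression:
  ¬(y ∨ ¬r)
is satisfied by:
  {r: True, y: False}


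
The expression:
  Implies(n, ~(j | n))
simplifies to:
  ~n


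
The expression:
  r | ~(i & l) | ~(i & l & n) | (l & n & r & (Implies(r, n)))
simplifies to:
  r | ~i | ~l | ~n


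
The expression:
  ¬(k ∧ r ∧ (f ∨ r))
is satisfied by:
  {k: False, r: False}
  {r: True, k: False}
  {k: True, r: False}


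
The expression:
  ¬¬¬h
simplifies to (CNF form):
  ¬h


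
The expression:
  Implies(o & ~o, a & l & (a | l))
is always true.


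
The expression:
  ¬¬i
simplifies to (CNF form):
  i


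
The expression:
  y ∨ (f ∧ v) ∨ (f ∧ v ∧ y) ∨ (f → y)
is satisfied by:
  {y: True, v: True, f: False}
  {y: True, v: False, f: False}
  {v: True, y: False, f: False}
  {y: False, v: False, f: False}
  {f: True, y: True, v: True}
  {f: True, y: True, v: False}
  {f: True, v: True, y: False}


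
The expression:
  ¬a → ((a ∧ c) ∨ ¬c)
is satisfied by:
  {a: True, c: False}
  {c: False, a: False}
  {c: True, a: True}


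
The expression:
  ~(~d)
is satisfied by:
  {d: True}


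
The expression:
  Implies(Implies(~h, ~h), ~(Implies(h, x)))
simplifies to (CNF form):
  h & ~x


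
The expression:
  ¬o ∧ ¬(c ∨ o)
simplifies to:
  ¬c ∧ ¬o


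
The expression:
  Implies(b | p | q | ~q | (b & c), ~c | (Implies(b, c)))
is always true.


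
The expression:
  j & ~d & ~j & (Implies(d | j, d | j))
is never true.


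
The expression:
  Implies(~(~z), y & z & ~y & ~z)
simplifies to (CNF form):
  ~z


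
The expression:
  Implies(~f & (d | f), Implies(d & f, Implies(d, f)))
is always true.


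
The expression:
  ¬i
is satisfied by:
  {i: False}


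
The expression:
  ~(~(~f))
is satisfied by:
  {f: False}


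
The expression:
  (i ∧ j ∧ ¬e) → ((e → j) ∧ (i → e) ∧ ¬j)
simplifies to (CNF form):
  e ∨ ¬i ∨ ¬j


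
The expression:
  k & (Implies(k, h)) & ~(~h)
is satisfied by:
  {h: True, k: True}


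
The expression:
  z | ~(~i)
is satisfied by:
  {i: True, z: True}
  {i: True, z: False}
  {z: True, i: False}


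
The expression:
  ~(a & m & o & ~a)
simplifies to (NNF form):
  True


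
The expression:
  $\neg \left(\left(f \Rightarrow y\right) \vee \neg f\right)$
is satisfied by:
  {f: True, y: False}


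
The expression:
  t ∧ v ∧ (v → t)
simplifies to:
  t ∧ v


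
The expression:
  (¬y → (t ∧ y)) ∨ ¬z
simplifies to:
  y ∨ ¬z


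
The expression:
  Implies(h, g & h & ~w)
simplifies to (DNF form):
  ~h | (g & ~w)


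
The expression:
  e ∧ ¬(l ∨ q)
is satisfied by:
  {e: True, q: False, l: False}


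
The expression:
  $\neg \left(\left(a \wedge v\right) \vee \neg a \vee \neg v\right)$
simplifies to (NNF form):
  $\text{False}$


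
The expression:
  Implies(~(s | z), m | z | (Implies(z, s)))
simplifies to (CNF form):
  True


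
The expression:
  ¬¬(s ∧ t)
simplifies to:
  s ∧ t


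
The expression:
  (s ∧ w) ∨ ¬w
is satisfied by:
  {s: True, w: False}
  {w: False, s: False}
  {w: True, s: True}


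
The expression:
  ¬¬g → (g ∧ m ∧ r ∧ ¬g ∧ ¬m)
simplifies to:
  ¬g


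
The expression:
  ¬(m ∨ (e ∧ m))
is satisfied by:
  {m: False}


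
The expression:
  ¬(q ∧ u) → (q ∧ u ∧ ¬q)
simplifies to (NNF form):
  q ∧ u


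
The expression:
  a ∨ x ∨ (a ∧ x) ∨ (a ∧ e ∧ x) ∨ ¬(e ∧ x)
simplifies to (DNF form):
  True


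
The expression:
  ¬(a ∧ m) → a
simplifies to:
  a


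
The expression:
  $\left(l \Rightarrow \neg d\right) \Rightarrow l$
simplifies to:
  $l$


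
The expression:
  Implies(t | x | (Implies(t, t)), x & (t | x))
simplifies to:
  x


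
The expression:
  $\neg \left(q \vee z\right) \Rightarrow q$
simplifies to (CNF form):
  $q \vee z$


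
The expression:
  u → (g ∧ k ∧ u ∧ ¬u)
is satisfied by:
  {u: False}


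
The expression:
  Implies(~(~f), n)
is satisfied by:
  {n: True, f: False}
  {f: False, n: False}
  {f: True, n: True}


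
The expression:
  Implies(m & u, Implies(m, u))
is always true.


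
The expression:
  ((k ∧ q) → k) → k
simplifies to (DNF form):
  k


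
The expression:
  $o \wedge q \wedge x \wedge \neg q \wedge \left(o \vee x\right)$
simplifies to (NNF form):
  $\text{False}$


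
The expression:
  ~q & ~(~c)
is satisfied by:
  {c: True, q: False}


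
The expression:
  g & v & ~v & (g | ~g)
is never true.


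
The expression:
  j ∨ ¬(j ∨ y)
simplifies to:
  j ∨ ¬y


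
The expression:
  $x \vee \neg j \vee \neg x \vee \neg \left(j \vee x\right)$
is always true.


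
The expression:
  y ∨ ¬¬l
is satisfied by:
  {y: True, l: True}
  {y: True, l: False}
  {l: True, y: False}


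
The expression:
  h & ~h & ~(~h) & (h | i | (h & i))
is never true.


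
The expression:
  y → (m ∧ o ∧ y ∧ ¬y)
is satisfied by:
  {y: False}


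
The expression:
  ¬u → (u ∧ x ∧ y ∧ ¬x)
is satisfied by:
  {u: True}


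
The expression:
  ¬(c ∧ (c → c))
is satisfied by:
  {c: False}


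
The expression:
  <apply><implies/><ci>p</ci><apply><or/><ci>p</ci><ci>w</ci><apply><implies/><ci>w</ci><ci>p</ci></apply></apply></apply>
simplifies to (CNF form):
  <true/>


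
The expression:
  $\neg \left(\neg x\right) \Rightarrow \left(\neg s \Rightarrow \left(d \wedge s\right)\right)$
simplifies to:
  $s \vee \neg x$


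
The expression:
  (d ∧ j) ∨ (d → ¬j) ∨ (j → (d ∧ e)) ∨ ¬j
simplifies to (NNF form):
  True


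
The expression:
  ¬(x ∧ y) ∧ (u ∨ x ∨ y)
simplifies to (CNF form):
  (x ∨ ¬x) ∧ (¬x ∨ ¬y) ∧ (u ∨ x ∨ y) ∧ (u ∨ x ∨ ¬x) ∧ (u ∨ y ∨ ¬y) ∧ (u ∨ ¬x ∨ ¬y) ∧ (x ∨ y ∨ ¬x) ∧ (y ∨ ¬x ∨ ¬y)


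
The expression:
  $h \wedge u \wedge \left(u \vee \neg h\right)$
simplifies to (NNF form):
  $h \wedge u$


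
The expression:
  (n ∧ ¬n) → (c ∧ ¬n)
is always true.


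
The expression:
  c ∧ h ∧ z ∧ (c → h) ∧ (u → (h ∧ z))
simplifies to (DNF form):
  c ∧ h ∧ z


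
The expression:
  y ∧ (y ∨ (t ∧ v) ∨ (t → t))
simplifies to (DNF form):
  y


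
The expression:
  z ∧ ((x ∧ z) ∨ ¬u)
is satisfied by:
  {z: True, x: True, u: False}
  {z: True, u: False, x: False}
  {z: True, x: True, u: True}


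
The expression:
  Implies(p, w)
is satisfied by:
  {w: True, p: False}
  {p: False, w: False}
  {p: True, w: True}


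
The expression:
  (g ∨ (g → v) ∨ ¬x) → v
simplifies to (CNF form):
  v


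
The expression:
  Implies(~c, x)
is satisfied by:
  {x: True, c: True}
  {x: True, c: False}
  {c: True, x: False}


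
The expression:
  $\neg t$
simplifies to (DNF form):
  $\neg t$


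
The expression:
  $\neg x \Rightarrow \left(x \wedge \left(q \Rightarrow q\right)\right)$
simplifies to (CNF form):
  $x$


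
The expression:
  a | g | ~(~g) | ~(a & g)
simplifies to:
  True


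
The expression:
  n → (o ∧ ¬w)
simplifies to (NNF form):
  (o ∧ ¬w) ∨ ¬n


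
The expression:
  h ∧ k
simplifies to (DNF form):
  h ∧ k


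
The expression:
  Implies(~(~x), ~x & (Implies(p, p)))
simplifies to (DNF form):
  ~x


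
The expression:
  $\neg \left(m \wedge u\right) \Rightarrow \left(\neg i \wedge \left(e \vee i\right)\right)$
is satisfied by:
  {m: True, u: True, e: True, i: False}
  {m: True, u: True, e: False, i: False}
  {m: True, e: True, u: False, i: False}
  {u: True, e: True, m: False, i: False}
  {e: True, m: False, u: False, i: False}
  {i: True, m: True, u: True, e: True}
  {i: True, m: True, u: True, e: False}


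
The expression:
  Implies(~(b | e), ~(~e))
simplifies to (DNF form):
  b | e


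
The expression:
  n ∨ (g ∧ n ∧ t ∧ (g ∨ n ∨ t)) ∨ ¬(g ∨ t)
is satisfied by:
  {n: True, t: False, g: False}
  {n: True, g: True, t: False}
  {n: True, t: True, g: False}
  {n: True, g: True, t: True}
  {g: False, t: False, n: False}


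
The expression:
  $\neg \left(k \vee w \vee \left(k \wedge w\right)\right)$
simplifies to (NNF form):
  $\neg k \wedge \neg w$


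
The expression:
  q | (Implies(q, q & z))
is always true.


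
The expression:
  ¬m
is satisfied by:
  {m: False}


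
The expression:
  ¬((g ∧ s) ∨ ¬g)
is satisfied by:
  {g: True, s: False}


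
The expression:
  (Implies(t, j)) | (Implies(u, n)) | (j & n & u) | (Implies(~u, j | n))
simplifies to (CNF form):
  True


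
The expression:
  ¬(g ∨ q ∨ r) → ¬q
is always true.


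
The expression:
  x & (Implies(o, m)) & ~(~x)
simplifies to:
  x & (m | ~o)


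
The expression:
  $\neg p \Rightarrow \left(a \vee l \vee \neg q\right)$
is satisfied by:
  {a: True, l: True, p: True, q: False}
  {a: True, l: True, p: False, q: False}
  {a: True, p: True, l: False, q: False}
  {a: True, p: False, l: False, q: False}
  {l: True, p: True, a: False, q: False}
  {l: True, p: False, a: False, q: False}
  {p: True, a: False, l: False, q: False}
  {p: False, a: False, l: False, q: False}
  {q: True, a: True, l: True, p: True}
  {q: True, a: True, l: True, p: False}
  {q: True, a: True, p: True, l: False}
  {q: True, a: True, p: False, l: False}
  {q: True, l: True, p: True, a: False}
  {q: True, l: True, p: False, a: False}
  {q: True, p: True, l: False, a: False}


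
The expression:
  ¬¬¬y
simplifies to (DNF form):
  ¬y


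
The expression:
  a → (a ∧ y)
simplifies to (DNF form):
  y ∨ ¬a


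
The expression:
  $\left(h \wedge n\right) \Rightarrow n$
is always true.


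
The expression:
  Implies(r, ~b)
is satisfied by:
  {b: False, r: False}
  {r: True, b: False}
  {b: True, r: False}


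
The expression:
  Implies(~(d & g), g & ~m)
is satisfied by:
  {d: True, g: True, m: False}
  {g: True, m: False, d: False}
  {d: True, m: True, g: True}


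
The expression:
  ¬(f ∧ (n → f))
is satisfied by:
  {f: False}


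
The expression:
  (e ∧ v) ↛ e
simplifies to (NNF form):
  False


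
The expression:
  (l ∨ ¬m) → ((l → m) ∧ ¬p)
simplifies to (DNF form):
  (m ∧ ¬l) ∨ (m ∧ ¬p) ∨ (¬l ∧ ¬p)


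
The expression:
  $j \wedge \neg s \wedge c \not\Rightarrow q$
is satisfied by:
  {c: True, j: True, q: False, s: False}


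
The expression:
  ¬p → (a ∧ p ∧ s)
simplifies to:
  p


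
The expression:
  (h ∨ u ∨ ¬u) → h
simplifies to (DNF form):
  h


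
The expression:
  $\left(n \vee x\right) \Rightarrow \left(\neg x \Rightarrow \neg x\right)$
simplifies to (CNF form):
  $\text{True}$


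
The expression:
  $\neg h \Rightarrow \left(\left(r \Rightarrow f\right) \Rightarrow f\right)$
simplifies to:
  $f \vee h \vee r$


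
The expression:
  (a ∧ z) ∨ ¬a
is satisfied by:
  {z: True, a: False}
  {a: False, z: False}
  {a: True, z: True}


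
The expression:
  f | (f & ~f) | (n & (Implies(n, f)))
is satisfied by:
  {f: True}


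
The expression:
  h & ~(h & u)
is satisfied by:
  {h: True, u: False}


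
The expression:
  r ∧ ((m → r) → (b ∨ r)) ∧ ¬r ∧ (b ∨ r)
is never true.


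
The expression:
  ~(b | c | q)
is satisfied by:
  {q: False, b: False, c: False}


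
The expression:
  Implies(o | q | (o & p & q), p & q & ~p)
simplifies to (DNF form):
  ~o & ~q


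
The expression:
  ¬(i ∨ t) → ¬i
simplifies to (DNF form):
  True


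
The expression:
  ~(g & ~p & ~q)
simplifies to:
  p | q | ~g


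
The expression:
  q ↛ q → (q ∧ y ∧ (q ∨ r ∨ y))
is always true.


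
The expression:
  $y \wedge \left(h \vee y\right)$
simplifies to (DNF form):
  $y$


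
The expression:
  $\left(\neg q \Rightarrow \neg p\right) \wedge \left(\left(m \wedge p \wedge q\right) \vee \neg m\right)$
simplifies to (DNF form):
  $\left(p \wedge q\right) \vee \left(\neg m \wedge \neg p\right)$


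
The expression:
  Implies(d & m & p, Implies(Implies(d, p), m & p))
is always true.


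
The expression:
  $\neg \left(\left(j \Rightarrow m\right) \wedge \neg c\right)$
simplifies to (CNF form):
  $\left(c \vee j\right) \wedge \left(c \vee \neg m\right)$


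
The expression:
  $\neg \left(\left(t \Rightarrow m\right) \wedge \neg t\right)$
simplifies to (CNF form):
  $t$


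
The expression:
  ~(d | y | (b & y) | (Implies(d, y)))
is never true.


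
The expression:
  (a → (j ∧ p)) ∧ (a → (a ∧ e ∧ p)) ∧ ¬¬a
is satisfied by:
  {a: True, j: True, e: True, p: True}


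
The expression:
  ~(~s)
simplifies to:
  s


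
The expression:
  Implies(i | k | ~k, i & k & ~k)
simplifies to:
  False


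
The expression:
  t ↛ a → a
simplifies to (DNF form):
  a ∨ ¬t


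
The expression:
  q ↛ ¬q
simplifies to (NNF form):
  q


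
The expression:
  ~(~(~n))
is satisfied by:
  {n: False}


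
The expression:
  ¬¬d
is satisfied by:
  {d: True}


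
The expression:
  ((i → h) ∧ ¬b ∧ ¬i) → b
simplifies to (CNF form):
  b ∨ i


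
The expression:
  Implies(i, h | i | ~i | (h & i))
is always true.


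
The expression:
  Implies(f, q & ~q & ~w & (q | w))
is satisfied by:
  {f: False}


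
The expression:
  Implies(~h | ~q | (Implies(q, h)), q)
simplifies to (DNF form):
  q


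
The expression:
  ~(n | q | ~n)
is never true.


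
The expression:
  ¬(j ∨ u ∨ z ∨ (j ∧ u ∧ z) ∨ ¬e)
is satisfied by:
  {e: True, u: False, z: False, j: False}


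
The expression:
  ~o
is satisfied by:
  {o: False}


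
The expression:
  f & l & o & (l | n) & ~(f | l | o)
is never true.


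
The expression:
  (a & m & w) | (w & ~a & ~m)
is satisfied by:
  {w: True, m: False, a: False}
  {w: True, a: True, m: True}


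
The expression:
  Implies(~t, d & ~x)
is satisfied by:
  {d: True, t: True, x: False}
  {t: True, x: False, d: False}
  {d: True, t: True, x: True}
  {t: True, x: True, d: False}
  {d: True, x: False, t: False}


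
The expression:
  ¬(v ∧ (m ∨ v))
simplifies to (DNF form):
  ¬v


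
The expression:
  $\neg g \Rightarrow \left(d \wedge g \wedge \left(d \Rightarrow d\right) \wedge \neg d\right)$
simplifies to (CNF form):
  $g$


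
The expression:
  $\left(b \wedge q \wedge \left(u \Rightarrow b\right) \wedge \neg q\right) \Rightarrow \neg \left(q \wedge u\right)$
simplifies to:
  $\text{True}$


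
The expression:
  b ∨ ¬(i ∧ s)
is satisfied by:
  {b: True, s: False, i: False}
  {s: False, i: False, b: False}
  {b: True, i: True, s: False}
  {i: True, s: False, b: False}
  {b: True, s: True, i: False}
  {s: True, b: False, i: False}
  {b: True, i: True, s: True}


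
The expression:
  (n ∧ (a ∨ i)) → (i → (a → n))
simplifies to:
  True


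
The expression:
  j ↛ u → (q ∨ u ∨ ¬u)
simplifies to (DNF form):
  True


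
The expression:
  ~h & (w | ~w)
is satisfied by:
  {h: False}


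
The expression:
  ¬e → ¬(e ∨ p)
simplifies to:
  e ∨ ¬p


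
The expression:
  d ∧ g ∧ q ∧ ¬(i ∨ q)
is never true.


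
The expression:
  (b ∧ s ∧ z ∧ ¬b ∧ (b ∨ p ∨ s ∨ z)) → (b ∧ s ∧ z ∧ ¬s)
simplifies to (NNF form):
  True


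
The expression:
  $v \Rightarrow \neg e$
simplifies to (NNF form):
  $\neg e \vee \neg v$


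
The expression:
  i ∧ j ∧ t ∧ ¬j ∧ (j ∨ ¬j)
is never true.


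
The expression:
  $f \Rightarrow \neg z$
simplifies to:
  $\neg f \vee \neg z$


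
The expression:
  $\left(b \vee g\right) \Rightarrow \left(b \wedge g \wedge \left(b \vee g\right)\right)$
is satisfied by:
  {b: False, g: False}
  {g: True, b: True}


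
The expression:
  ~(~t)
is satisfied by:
  {t: True}


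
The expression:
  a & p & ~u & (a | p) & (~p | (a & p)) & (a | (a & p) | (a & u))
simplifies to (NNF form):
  a & p & ~u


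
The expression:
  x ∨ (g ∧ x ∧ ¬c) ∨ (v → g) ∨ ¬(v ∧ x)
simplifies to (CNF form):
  True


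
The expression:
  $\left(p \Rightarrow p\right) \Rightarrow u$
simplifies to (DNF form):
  $u$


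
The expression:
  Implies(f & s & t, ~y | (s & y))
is always true.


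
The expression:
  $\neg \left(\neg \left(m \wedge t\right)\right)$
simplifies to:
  $m \wedge t$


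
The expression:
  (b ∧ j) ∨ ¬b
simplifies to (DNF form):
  j ∨ ¬b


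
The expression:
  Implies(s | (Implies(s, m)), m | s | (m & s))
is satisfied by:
  {m: True, s: True}
  {m: True, s: False}
  {s: True, m: False}


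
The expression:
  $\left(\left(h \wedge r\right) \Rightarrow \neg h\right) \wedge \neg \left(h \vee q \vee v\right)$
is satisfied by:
  {q: False, v: False, h: False}


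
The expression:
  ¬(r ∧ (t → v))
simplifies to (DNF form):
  (t ∧ ¬v) ∨ ¬r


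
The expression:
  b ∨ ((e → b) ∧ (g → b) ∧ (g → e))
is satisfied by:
  {b: True, e: False, g: False}
  {b: True, g: True, e: False}
  {b: True, e: True, g: False}
  {b: True, g: True, e: True}
  {g: False, e: False, b: False}


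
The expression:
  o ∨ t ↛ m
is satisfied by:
  {t: True, o: True, m: False}
  {o: True, m: False, t: False}
  {t: True, o: True, m: True}
  {o: True, m: True, t: False}
  {t: True, m: False, o: False}


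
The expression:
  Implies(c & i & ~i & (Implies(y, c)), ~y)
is always true.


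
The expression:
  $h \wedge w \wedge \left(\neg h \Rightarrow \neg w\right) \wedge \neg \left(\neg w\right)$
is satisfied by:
  {h: True, w: True}


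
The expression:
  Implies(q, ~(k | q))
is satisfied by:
  {q: False}


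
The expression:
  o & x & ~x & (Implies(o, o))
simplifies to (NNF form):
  False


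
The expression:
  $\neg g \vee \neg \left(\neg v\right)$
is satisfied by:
  {v: True, g: False}
  {g: False, v: False}
  {g: True, v: True}


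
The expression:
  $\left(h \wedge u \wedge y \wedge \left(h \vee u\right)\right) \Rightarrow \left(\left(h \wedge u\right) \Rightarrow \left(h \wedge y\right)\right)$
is always true.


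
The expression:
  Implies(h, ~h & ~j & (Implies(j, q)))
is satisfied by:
  {h: False}


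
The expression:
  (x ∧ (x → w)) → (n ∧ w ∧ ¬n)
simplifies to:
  ¬w ∨ ¬x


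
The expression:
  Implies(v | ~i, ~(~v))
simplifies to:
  i | v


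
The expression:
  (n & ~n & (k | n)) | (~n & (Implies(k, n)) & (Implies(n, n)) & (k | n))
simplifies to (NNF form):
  False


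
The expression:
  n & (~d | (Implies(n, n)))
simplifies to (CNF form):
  n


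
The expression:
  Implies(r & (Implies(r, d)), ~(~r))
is always true.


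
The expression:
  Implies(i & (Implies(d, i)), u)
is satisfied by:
  {u: True, i: False}
  {i: False, u: False}
  {i: True, u: True}


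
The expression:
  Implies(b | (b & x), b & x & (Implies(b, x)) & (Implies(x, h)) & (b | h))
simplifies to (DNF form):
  ~b | (h & x)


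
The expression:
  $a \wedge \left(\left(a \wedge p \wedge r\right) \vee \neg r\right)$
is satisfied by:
  {a: True, p: True, r: False}
  {a: True, p: False, r: False}
  {a: True, r: True, p: True}


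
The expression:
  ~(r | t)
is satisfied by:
  {r: False, t: False}


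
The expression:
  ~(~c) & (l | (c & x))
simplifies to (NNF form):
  c & (l | x)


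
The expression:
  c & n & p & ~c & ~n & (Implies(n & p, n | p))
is never true.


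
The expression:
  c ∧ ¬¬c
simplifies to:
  c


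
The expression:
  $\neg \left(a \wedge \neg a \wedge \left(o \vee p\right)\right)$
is always true.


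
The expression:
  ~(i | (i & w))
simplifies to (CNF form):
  ~i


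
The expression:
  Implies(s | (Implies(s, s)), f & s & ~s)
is never true.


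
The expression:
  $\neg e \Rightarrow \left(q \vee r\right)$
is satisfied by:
  {r: True, q: True, e: True}
  {r: True, q: True, e: False}
  {r: True, e: True, q: False}
  {r: True, e: False, q: False}
  {q: True, e: True, r: False}
  {q: True, e: False, r: False}
  {e: True, q: False, r: False}


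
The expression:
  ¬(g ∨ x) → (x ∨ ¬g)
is always true.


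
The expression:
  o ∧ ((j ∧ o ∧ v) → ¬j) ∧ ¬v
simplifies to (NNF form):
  o ∧ ¬v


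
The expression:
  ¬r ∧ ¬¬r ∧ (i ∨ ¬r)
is never true.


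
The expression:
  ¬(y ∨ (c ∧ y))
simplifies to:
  ¬y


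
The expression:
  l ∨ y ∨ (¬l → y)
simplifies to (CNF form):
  l ∨ y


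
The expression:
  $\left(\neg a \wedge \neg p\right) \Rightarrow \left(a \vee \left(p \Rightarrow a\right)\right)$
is always true.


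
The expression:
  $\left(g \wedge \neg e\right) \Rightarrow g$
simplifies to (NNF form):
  $\text{True}$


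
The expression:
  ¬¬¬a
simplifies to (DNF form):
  ¬a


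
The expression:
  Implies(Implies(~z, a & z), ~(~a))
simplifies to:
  a | ~z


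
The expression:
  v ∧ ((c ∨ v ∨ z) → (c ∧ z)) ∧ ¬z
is never true.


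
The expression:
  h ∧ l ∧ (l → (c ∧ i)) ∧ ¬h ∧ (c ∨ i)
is never true.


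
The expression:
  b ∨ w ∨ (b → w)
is always true.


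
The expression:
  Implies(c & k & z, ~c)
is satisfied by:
  {k: False, z: False, c: False}
  {c: True, k: False, z: False}
  {z: True, k: False, c: False}
  {c: True, z: True, k: False}
  {k: True, c: False, z: False}
  {c: True, k: True, z: False}
  {z: True, k: True, c: False}


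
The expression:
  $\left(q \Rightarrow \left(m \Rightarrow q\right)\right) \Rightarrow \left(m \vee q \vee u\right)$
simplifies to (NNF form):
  $m \vee q \vee u$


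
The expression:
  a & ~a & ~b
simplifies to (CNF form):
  False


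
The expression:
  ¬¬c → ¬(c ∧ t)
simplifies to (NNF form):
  ¬c ∨ ¬t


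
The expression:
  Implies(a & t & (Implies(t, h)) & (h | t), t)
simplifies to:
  True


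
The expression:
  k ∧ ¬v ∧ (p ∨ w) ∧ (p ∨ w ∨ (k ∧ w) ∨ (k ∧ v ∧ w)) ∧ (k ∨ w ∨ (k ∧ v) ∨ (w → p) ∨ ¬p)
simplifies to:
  k ∧ ¬v ∧ (p ∨ w)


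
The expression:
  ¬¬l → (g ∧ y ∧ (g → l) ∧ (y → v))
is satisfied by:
  {v: True, g: True, y: True, l: False}
  {v: True, g: True, y: False, l: False}
  {v: True, y: True, g: False, l: False}
  {v: True, y: False, g: False, l: False}
  {g: True, y: True, v: False, l: False}
  {g: True, v: False, y: False, l: False}
  {g: False, y: True, v: False, l: False}
  {g: False, v: False, y: False, l: False}
  {v: True, l: True, g: True, y: True}


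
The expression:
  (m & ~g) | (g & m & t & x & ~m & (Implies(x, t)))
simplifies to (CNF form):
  m & ~g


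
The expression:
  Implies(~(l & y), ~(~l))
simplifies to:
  l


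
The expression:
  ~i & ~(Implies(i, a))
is never true.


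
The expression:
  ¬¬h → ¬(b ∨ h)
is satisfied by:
  {h: False}


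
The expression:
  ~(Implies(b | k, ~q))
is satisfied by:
  {b: True, k: True, q: True}
  {b: True, q: True, k: False}
  {k: True, q: True, b: False}


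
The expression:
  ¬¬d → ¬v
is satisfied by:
  {v: False, d: False}
  {d: True, v: False}
  {v: True, d: False}


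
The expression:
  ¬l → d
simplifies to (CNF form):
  d ∨ l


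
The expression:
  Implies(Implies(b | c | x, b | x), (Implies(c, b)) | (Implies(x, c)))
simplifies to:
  True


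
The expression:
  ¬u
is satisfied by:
  {u: False}


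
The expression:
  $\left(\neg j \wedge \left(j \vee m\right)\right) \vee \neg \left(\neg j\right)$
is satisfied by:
  {m: True, j: True}
  {m: True, j: False}
  {j: True, m: False}


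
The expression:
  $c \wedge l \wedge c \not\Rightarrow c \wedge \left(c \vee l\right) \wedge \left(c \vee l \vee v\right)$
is never true.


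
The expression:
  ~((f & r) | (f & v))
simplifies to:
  ~f | (~r & ~v)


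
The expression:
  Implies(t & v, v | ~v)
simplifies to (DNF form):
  True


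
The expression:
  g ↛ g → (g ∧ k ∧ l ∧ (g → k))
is always true.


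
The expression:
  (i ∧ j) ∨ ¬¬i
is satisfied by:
  {i: True}


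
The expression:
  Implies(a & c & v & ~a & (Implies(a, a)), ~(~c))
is always true.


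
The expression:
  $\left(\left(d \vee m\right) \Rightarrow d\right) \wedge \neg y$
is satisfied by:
  {d: True, y: False, m: False}
  {y: False, m: False, d: False}
  {d: True, m: True, y: False}


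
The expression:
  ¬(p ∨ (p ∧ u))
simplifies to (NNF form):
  ¬p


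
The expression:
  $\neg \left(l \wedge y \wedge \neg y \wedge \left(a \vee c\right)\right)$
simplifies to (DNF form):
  $\text{True}$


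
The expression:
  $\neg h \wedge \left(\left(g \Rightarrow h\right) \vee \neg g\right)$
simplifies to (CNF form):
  $\neg g \wedge \neg h$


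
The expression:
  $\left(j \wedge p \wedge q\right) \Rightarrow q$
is always true.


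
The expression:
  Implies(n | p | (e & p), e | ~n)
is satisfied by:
  {e: True, n: False}
  {n: False, e: False}
  {n: True, e: True}


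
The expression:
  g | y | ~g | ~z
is always true.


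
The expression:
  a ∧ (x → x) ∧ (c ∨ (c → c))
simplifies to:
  a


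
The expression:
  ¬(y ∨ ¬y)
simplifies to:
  False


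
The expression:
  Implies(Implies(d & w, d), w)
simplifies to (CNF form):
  w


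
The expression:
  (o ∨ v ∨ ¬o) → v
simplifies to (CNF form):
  v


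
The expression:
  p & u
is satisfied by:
  {p: True, u: True}


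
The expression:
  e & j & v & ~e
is never true.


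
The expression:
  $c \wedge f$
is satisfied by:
  {c: True, f: True}


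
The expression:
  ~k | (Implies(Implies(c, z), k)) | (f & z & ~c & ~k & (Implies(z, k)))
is always true.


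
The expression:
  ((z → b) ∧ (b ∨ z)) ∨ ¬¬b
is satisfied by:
  {b: True}


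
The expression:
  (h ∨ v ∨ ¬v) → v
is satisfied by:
  {v: True}


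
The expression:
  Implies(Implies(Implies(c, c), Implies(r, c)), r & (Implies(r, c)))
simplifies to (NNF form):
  r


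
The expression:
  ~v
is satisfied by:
  {v: False}


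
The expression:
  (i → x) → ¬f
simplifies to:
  (i ∧ ¬x) ∨ ¬f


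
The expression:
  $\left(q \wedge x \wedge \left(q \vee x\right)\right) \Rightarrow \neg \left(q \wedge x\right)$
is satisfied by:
  {q: False, x: False}
  {x: True, q: False}
  {q: True, x: False}


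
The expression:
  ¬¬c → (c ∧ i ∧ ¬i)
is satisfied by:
  {c: False}


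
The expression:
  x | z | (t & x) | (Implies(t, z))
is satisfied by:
  {x: True, z: True, t: False}
  {x: True, t: False, z: False}
  {z: True, t: False, x: False}
  {z: False, t: False, x: False}
  {x: True, z: True, t: True}
  {x: True, t: True, z: False}
  {z: True, t: True, x: False}


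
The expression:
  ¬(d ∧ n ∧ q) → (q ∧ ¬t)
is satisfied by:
  {d: True, n: True, q: True, t: False}
  {d: True, q: True, n: False, t: False}
  {n: True, q: True, d: False, t: False}
  {q: True, d: False, n: False, t: False}
  {d: True, t: True, n: True, q: True}


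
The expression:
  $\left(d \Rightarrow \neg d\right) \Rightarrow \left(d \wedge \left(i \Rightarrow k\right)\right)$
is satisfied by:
  {d: True}


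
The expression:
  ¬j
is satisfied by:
  {j: False}


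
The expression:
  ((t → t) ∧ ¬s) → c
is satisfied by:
  {c: True, s: True}
  {c: True, s: False}
  {s: True, c: False}
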